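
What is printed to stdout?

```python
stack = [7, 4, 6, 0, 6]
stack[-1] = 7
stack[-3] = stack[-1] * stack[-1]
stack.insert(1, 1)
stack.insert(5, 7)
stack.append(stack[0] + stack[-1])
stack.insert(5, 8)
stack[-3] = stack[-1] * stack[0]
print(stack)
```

[7, 1, 4, 49, 0, 8, 98, 7, 14]

stack[-1] = 7 → [7, 4, 6, 0, 7]
stack[-3] = stack[-1]*stack[-1] = 7*7 = 49 → [7, 4, 49, 0, 7]
insert 1 at 1 → [7, 1, 4, 49, 0, 7]
insert 7 at 5 → [7, 1, 4, 49, 0, 7, 7]
append stack[0]+stack[-1] = 7+7 = 14 → [7, 1, 4, 49, 0, 7, 7, 14]
insert 8 at 5 → [7, 1, 4, 49, 0, 8, 7, 7, 14]
stack[-3] = stack[-1]*stack[0] = 14*7 = 98 → [7, 1, 4, 49, 0, 8, 98, 7, 14]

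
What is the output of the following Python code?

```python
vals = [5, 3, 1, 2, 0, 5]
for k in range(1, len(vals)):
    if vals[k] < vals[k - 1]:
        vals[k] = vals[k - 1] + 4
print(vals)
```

k=1: 3<5, vals[1] = 5+4 = 9 → [5, 9, 1, 2, 0, 5]
k=2: 1<9, vals[2] = 9+4 = 13 → [5, 9, 13, 2, 0, 5]
k=3: 2<13, vals[3] = 13+4 = 17 → [5, 9, 13, 17, 0, 5]
k=4: 0<17, vals[4] = 17+4 = 21 → [5, 9, 13, 17, 21, 5]
k=5: 5<21, vals[5] = 21+4 = 25 → [5, 9, 13, 17, 21, 25]

[5, 9, 13, 17, 21, 25]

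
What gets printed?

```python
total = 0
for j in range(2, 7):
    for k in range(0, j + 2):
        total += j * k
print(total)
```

j=2,k=0: total = 0+0 = 0
j=2,k=1: total = 0+2 = 2
j=2,k=2: total = 2+4 = 6
j=2,k=3: total = 6+6 = 12
j=3,k=0: total = 12+0 = 12
j=3,k=1: total = 12+3 = 15
j=3,k=2: total = 15+6 = 21
j=3,k=3: total = 21+9 = 30
j=3,k=4: total = 30+12 = 42
j=4,k=0: total = 42+0 = 42
j=4,k=1: total = 42+4 = 46
j=4,k=2: total = 46+8 = 54
j=4,k=3: total = 54+12 = 66
j=4,k=4: total = 66+16 = 82
j=4,k=5: total = 82+20 = 102
j=5,k=0: total = 102+0 = 102
j=5,k=1: total = 102+5 = 107
j=5,k=2: total = 107+10 = 117
j=5,k=3: total = 117+15 = 132
j=5,k=4: total = 132+20 = 152
j=5,k=5: total = 152+25 = 177
j=5,k=6: total = 177+30 = 207
j=6,k=0: total = 207+0 = 207
j=6,k=1: total = 207+6 = 213
j=6,k=2: total = 213+12 = 225
j=6,k=3: total = 225+18 = 243
j=6,k=4: total = 243+24 = 267
j=6,k=5: total = 267+30 = 297
j=6,k=6: total = 297+36 = 333
j=6,k=7: total = 333+42 = 375

375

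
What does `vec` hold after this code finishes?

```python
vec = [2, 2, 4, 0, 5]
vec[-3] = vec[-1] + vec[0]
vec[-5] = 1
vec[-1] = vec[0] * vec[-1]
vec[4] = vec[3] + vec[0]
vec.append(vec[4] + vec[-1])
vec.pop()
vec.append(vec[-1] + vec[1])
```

vec[-3] = vec[-1]+vec[0] = 5+2 = 7 → [2, 2, 7, 0, 5]
vec[-5] = 1 → [1, 2, 7, 0, 5]
vec[-1] = vec[0]*vec[-1] = 1*5 = 5 → [1, 2, 7, 0, 5]
vec[4] = vec[3]+vec[0] = 0+1 = 1 → [1, 2, 7, 0, 1]
append vec[4]+vec[-1] = 1+1 = 2 → [1, 2, 7, 0, 1, 2]
pop() removes 2 → [1, 2, 7, 0, 1]
append vec[-1]+vec[1] = 1+2 = 3 → [1, 2, 7, 0, 1, 3]

[1, 2, 7, 0, 1, 3]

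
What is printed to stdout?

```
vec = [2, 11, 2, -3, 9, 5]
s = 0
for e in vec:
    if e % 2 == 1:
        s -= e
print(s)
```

e=2: not odd
e=11: odd, s = 0-11 = -11
e=2: not odd
e=-3: odd, s = (-11)-(-3) = -8
e=9: odd, s = (-8)-9 = -17
e=5: odd, s = (-17)-5 = -22

-22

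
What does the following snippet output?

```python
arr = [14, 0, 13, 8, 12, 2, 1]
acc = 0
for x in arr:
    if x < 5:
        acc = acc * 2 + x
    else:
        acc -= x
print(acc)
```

-239

x=14: not <5, acc = 0-14 = -14
x=0: <5, acc = (-14)*2+0 = -28
x=13: not <5, acc = (-28)-13 = -41
x=8: not <5, acc = (-41)-8 = -49
x=12: not <5, acc = (-49)-12 = -61
x=2: <5, acc = (-61)*2+2 = -120
x=1: <5, acc = (-120)*2+1 = -239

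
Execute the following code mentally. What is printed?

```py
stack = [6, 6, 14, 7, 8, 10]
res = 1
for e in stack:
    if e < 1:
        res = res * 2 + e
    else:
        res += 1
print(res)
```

e=6: not <1, res = 1+1 = 2
e=6: not <1, res = 2+1 = 3
e=14: not <1, res = 3+1 = 4
e=7: not <1, res = 4+1 = 5
e=8: not <1, res = 5+1 = 6
e=10: not <1, res = 6+1 = 7

7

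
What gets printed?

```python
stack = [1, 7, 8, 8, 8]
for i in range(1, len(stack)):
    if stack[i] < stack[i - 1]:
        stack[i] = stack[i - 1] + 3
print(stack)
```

[1, 7, 8, 8, 8]

i=1: 7>=1, unchanged → [1, 7, 8, 8, 8]
i=2: 8>=7, unchanged → [1, 7, 8, 8, 8]
i=3: 8>=8, unchanged → [1, 7, 8, 8, 8]
i=4: 8>=8, unchanged → [1, 7, 8, 8, 8]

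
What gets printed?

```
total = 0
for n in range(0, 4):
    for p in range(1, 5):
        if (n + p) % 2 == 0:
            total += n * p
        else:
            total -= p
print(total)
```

n=0,p=1: odd sum, total = 0-1 = -1
n=0,p=2: even sum, total = (-1)+0 = -1
n=0,p=3: odd sum, total = (-1)-3 = -4
n=0,p=4: even sum, total = (-4)+0 = -4
n=1,p=1: even sum, total = (-4)+1 = -3
n=1,p=2: odd sum, total = (-3)-2 = -5
n=1,p=3: even sum, total = (-5)+3 = -2
n=1,p=4: odd sum, total = (-2)-4 = -6
n=2,p=1: odd sum, total = (-6)-1 = -7
n=2,p=2: even sum, total = (-7)+4 = -3
n=2,p=3: odd sum, total = (-3)-3 = -6
n=2,p=4: even sum, total = (-6)+8 = 2
n=3,p=1: even sum, total = 2+3 = 5
n=3,p=2: odd sum, total = 5-2 = 3
n=3,p=3: even sum, total = 3+9 = 12
n=3,p=4: odd sum, total = 12-4 = 8

8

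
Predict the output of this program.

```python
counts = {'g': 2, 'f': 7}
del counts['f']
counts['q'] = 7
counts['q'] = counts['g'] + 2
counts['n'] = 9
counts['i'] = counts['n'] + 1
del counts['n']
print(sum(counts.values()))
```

del 'f' → {'g': 2}
counts['q'] = 7 → {'g': 2, 'q': 7}
counts['q'] = counts['g']+2 = 4 → {'g': 2, 'q': 4}
counts['n'] = 9 → {'g': 2, 'q': 4, 'n': 9}
counts['i'] = counts['n']+1 = 10 → {'g': 2, 'q': 4, 'n': 9, 'i': 10}
del 'n' → {'g': 2, 'q': 4, 'i': 10}
sum of values = 16

16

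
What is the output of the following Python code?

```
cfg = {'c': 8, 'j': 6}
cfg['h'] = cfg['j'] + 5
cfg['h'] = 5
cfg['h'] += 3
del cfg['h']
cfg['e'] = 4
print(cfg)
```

cfg['h'] = cfg['j']+5 = 11 → {'c': 8, 'j': 6, 'h': 11}
cfg['h'] = 5 → {'c': 8, 'j': 6, 'h': 5}
cfg['h'] = 5+3 = 8 → {'c': 8, 'j': 6, 'h': 8}
del 'h' → {'c': 8, 'j': 6}
cfg['e'] = 4 → {'c': 8, 'j': 6, 'e': 4}

{'c': 8, 'j': 6, 'e': 4}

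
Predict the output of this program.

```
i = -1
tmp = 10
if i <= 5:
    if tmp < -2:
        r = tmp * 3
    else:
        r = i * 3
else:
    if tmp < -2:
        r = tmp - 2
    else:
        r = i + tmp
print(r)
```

-3

i=-1, tmp=10
i <= 5 is True; tmp < -2 is False
→ r = i * 3 = -3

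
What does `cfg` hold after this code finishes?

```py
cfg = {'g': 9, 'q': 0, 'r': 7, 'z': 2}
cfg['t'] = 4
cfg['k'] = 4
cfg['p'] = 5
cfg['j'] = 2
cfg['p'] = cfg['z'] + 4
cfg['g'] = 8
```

cfg['t'] = 4 → {'g': 9, 'q': 0, 'r': 7, 'z': 2, 't': 4}
cfg['k'] = 4 → {'g': 9, 'q': 0, 'r': 7, 'z': 2, 't': 4, 'k': 4}
cfg['p'] = 5 → {'g': 9, 'q': 0, 'r': 7, 'z': 2, 't': 4, 'k': 4, 'p': 5}
cfg['j'] = 2 → {'g': 9, 'q': 0, 'r': 7, 'z': 2, 't': 4, 'k': 4, 'p': 5, 'j': 2}
cfg['p'] = cfg['z']+4 = 6 → {'g': 9, 'q': 0, 'r': 7, 'z': 2, 't': 4, 'k': 4, 'p': 6, 'j': 2}
cfg['g'] = 8 → {'g': 8, 'q': 0, 'r': 7, 'z': 2, 't': 4, 'k': 4, 'p': 6, 'j': 2}

{'g': 8, 'q': 0, 'r': 7, 'z': 2, 't': 4, 'k': 4, 'p': 6, 'j': 2}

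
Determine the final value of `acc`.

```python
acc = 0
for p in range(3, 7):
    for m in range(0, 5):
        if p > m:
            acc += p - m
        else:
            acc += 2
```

p=3,m=0: 3>0, acc = 0+3 = 3
p=3,m=1: 3>1, acc = 3+2 = 5
p=3,m=2: 3>2, acc = 5+1 = 6
p=3,m=3: not 3>3, acc = 6+2 = 8
p=3,m=4: not 3>4, acc = 8+2 = 10
p=4,m=0: 4>0, acc = 10+4 = 14
p=4,m=1: 4>1, acc = 14+3 = 17
p=4,m=2: 4>2, acc = 17+2 = 19
p=4,m=3: 4>3, acc = 19+1 = 20
p=4,m=4: not 4>4, acc = 20+2 = 22
p=5,m=0: 5>0, acc = 22+5 = 27
p=5,m=1: 5>1, acc = 27+4 = 31
p=5,m=2: 5>2, acc = 31+3 = 34
p=5,m=3: 5>3, acc = 34+2 = 36
p=5,m=4: 5>4, acc = 36+1 = 37
p=6,m=0: 6>0, acc = 37+6 = 43
p=6,m=1: 6>1, acc = 43+5 = 48
p=6,m=2: 6>2, acc = 48+4 = 52
p=6,m=3: 6>3, acc = 52+3 = 55
p=6,m=4: 6>4, acc = 55+2 = 57

57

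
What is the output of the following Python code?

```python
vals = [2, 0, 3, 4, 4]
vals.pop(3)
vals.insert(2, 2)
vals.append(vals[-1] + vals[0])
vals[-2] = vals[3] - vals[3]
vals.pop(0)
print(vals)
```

[0, 2, 3, 0, 6]

pop(3) removes 4 → [2, 0, 3, 4]
insert 2 at 2 → [2, 0, 2, 3, 4]
append vals[-1]+vals[0] = 4+2 = 6 → [2, 0, 2, 3, 4, 6]
vals[-2] = vals[3]-vals[3] = 3-3 = 0 → [2, 0, 2, 3, 0, 6]
pop(0) removes 2 → [0, 2, 3, 0, 6]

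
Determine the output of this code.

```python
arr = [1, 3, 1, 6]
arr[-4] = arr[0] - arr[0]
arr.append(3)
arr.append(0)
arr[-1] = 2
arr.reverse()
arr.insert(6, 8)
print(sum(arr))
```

23

arr[-4] = arr[0]-arr[0] = 1-1 = 0 → [0, 3, 1, 6]
append 3 → [0, 3, 1, 6, 3]
append 0 → [0, 3, 1, 6, 3, 0]
arr[-1] = 2 → [0, 3, 1, 6, 3, 2]
reverse → [2, 3, 6, 1, 3, 0]
insert 8 at 6 → [2, 3, 6, 1, 3, 0, 8]
sum = 23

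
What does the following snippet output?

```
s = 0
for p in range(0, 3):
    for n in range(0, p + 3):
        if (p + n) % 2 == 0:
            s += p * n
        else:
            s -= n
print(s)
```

p=0,n=0: even sum, s = 0+0 = 0
p=0,n=1: odd sum, s = 0-1 = -1
p=0,n=2: even sum, s = (-1)+0 = -1
p=1,n=0: odd sum, s = (-1)-0 = -1
p=1,n=1: even sum, s = (-1)+1 = 0
p=1,n=2: odd sum, s = 0-2 = -2
p=1,n=3: even sum, s = (-2)+3 = 1
p=2,n=0: even sum, s = 1+0 = 1
p=2,n=1: odd sum, s = 1-1 = 0
p=2,n=2: even sum, s = 0+4 = 4
p=2,n=3: odd sum, s = 4-3 = 1
p=2,n=4: even sum, s = 1+8 = 9

9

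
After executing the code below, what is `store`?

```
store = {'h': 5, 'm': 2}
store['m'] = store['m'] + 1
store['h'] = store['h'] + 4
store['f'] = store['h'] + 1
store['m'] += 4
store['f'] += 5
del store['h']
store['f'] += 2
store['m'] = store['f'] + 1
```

{'m': 18, 'f': 17}

store['m'] = store['m']+1 = 3 → {'h': 5, 'm': 3}
store['h'] = store['h']+4 = 9 → {'h': 9, 'm': 3}
store['f'] = store['h']+1 = 10 → {'h': 9, 'm': 3, 'f': 10}
store['m'] = 3+4 = 7 → {'h': 9, 'm': 7, 'f': 10}
store['f'] = 10+5 = 15 → {'h': 9, 'm': 7, 'f': 15}
del 'h' → {'m': 7, 'f': 15}
store['f'] = 15+2 = 17 → {'m': 7, 'f': 17}
store['m'] = store['f']+1 = 18 → {'m': 18, 'f': 17}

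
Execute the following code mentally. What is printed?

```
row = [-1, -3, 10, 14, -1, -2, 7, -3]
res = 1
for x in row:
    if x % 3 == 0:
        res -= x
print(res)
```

7

x=-1: not %3==0
x=-3: %3==0, res = 1-(-3) = 4
x=10: not %3==0
x=14: not %3==0
x=-1: not %3==0
x=-2: not %3==0
x=7: not %3==0
x=-3: %3==0, res = 4-(-3) = 7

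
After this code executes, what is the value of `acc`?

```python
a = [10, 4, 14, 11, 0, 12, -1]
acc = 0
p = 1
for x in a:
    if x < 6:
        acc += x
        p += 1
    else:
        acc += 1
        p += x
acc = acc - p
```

-44

x=10: not <6, acc = 0+1 = 1; p=11
x=4: <6, acc = 1+4 = 5; p=12
x=14: not <6, acc = 5+1 = 6; p=26
x=11: not <6, acc = 6+1 = 7; p=37
x=0: <6, acc = 7+0 = 7; p=38
x=12: not <6, acc = 7+1 = 8; p=50
x=-1: <6, acc = 8+(-1) = 7; p=51
acc-p = 7-51 = -44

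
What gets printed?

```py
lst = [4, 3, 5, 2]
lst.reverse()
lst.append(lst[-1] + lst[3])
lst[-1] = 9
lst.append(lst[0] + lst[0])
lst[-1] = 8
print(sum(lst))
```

31

reverse → [2, 5, 3, 4]
append lst[-1]+lst[3] = 4+4 = 8 → [2, 5, 3, 4, 8]
lst[-1] = 9 → [2, 5, 3, 4, 9]
append lst[0]+lst[0] = 2+2 = 4 → [2, 5, 3, 4, 9, 4]
lst[-1] = 8 → [2, 5, 3, 4, 9, 8]
sum = 31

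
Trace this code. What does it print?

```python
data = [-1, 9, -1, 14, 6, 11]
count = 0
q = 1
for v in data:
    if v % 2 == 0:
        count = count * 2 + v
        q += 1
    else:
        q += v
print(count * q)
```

v=-1: not even; q=0
v=9: not even; q=9
v=-1: not even; q=8
v=14: even, count = 0*2+14 = 14; q=9
v=6: even, count = 14*2+6 = 34; q=10
v=11: not even; q=21
count*q = 34*21 = 714

714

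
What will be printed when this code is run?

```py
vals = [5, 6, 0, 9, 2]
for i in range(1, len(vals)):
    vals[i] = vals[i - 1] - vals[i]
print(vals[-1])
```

-12

i=1: vals[1] = 5-6 = -1 → [5, -1, 0, 9, 2]
i=2: vals[2] = (-1)-0 = -1 → [5, -1, -1, 9, 2]
i=3: vals[3] = (-1)-9 = -10 → [5, -1, -1, -10, 2]
i=4: vals[4] = (-10)-2 = -12 → [5, -1, -1, -10, -12]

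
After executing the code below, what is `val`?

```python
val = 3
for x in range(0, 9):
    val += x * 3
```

111

x=0: val = 3+0*3 = 3
x=1: val = 3+1*3 = 6
x=2: val = 6+2*3 = 12
x=3: val = 12+3*3 = 21
x=4: val = 21+4*3 = 33
x=5: val = 33+5*3 = 48
x=6: val = 48+6*3 = 66
x=7: val = 66+7*3 = 87
x=8: val = 87+8*3 = 111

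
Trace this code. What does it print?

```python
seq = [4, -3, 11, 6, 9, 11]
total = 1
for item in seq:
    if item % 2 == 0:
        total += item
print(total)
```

item=4: even, total = 1+4 = 5
item=-3: not even
item=11: not even
item=6: even, total = 5+6 = 11
item=9: not even
item=11: not even

11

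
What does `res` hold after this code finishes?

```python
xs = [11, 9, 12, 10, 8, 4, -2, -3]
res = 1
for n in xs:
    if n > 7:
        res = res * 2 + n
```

n=11: >7, res = 1*2+11 = 13
n=9: >7, res = 13*2+9 = 35
n=12: >7, res = 35*2+12 = 82
n=10: >7, res = 82*2+10 = 174
n=8: >7, res = 174*2+8 = 356
n=4: not >7
n=-2: not >7
n=-3: not >7

356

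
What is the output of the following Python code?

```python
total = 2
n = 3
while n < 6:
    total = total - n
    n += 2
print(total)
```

n=3: total = 2-3 = -1
n=5: total = (-1)-5 = -6

-6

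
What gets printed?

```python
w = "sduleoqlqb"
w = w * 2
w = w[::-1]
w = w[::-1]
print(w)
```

repeat ×2 → 'sduleoqlqbsduleoqlqb'
reverse → 'bqlqoeludsbqlqoeluds'
reverse → 'sduleoqlqbsduleoqlqb'

sduleoqlqbsduleoqlqb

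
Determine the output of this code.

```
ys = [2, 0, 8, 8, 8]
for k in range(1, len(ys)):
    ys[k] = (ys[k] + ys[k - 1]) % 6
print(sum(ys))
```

k=1: ys[1] = (0+2)%6 = 2 → [2, 2, 8, 8, 8]
k=2: ys[2] = (8+2)%6 = 4 → [2, 2, 4, 8, 8]
k=3: ys[3] = (8+4)%6 = 0 → [2, 2, 4, 0, 8]
k=4: ys[4] = (8+0)%6 = 2 → [2, 2, 4, 0, 2]
sum = 10

10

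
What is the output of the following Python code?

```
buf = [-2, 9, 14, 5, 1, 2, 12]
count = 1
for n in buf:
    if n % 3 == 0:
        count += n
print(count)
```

n=-2: not %3==0
n=9: %3==0, count = 1+9 = 10
n=14: not %3==0
n=5: not %3==0
n=1: not %3==0
n=2: not %3==0
n=12: %3==0, count = 10+12 = 22

22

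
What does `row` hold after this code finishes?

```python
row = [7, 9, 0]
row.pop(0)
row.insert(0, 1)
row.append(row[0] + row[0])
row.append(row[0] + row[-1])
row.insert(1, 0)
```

[1, 0, 9, 0, 2, 3]

pop(0) removes 7 → [9, 0]
insert 1 at 0 → [1, 9, 0]
append row[0]+row[0] = 1+1 = 2 → [1, 9, 0, 2]
append row[0]+row[-1] = 1+2 = 3 → [1, 9, 0, 2, 3]
insert 0 at 1 → [1, 0, 9, 0, 2, 3]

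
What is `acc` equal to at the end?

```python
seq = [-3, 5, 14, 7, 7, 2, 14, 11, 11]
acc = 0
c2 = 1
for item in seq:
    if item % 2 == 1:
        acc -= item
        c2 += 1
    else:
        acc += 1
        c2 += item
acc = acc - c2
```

item=-3: odd, acc = 0-(-3) = 3; c2=2
item=5: odd, acc = 3-5 = -2; c2=3
item=14: not odd, acc = (-2)+1 = -1; c2=17
item=7: odd, acc = (-1)-7 = -8; c2=18
item=7: odd, acc = (-8)-7 = -15; c2=19
item=2: not odd, acc = (-15)+1 = -14; c2=21
item=14: not odd, acc = (-14)+1 = -13; c2=35
item=11: odd, acc = (-13)-11 = -24; c2=36
item=11: odd, acc = (-24)-11 = -35; c2=37
acc-c2 = (-35)-37 = -72

-72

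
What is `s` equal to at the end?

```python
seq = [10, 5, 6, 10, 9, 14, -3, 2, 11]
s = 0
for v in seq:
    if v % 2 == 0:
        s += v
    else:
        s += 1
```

46

v=10: even, s = 0+10 = 10
v=5: not even, s = 10+1 = 11
v=6: even, s = 11+6 = 17
v=10: even, s = 17+10 = 27
v=9: not even, s = 27+1 = 28
v=14: even, s = 28+14 = 42
v=-3: not even, s = 42+1 = 43
v=2: even, s = 43+2 = 45
v=11: not even, s = 45+1 = 46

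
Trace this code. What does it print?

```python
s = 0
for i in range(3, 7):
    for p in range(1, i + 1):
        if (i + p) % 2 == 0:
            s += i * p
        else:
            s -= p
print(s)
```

i=3,p=1: even sum, s = 0+3 = 3
i=3,p=2: odd sum, s = 3-2 = 1
i=3,p=3: even sum, s = 1+9 = 10
i=4,p=1: odd sum, s = 10-1 = 9
i=4,p=2: even sum, s = 9+8 = 17
i=4,p=3: odd sum, s = 17-3 = 14
i=4,p=4: even sum, s = 14+16 = 30
i=5,p=1: even sum, s = 30+5 = 35
i=5,p=2: odd sum, s = 35-2 = 33
i=5,p=3: even sum, s = 33+15 = 48
i=5,p=4: odd sum, s = 48-4 = 44
i=5,p=5: even sum, s = 44+25 = 69
i=6,p=1: odd sum, s = 69-1 = 68
i=6,p=2: even sum, s = 68+12 = 80
i=6,p=3: odd sum, s = 80-3 = 77
i=6,p=4: even sum, s = 77+24 = 101
i=6,p=5: odd sum, s = 101-5 = 96
i=6,p=6: even sum, s = 96+36 = 132

132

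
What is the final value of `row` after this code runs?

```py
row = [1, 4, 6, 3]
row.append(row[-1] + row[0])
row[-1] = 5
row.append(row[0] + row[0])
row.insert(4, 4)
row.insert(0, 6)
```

append row[-1]+row[0] = 3+1 = 4 → [1, 4, 6, 3, 4]
row[-1] = 5 → [1, 4, 6, 3, 5]
append row[0]+row[0] = 1+1 = 2 → [1, 4, 6, 3, 5, 2]
insert 4 at 4 → [1, 4, 6, 3, 4, 5, 2]
insert 6 at 0 → [6, 1, 4, 6, 3, 4, 5, 2]

[6, 1, 4, 6, 3, 4, 5, 2]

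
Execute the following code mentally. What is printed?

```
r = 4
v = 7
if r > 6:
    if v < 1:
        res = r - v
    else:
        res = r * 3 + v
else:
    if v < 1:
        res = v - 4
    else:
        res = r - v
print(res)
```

r=4, v=7
r > 6 is False; v < 1 is False
→ res = r - v = -3

-3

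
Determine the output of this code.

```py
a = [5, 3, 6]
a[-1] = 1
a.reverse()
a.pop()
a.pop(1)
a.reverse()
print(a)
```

a[-1] = 1 → [5, 3, 1]
reverse → [1, 3, 5]
pop() removes 5 → [1, 3]
pop(1) removes 3 → [1]
reverse → [1]

[1]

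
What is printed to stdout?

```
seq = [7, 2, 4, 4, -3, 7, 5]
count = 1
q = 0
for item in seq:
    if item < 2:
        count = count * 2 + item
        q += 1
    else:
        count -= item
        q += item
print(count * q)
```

item=7: not <2, count = 1-7 = -6; q=7
item=2: not <2, count = (-6)-2 = -8; q=9
item=4: not <2, count = (-8)-4 = -12; q=13
item=4: not <2, count = (-12)-4 = -16; q=17
item=-3: <2, count = (-16)*2+(-3) = -35; q=18
item=7: not <2, count = (-35)-7 = -42; q=25
item=5: not <2, count = (-42)-5 = -47; q=30
count*q = (-47)*30 = -1410

-1410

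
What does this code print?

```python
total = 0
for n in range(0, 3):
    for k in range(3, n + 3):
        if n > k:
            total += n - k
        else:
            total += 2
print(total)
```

6

n=1,k=3: not 1>3, total = 0+2 = 2
n=2,k=3: not 2>3, total = 2+2 = 4
n=2,k=4: not 2>4, total = 4+2 = 6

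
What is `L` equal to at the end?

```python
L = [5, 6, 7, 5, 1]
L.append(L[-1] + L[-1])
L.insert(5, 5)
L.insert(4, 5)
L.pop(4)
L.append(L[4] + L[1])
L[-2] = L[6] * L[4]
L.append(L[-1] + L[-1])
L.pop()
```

append L[-1]+L[-1] = 1+1 = 2 → [5, 6, 7, 5, 1, 2]
insert 5 at 5 → [5, 6, 7, 5, 1, 5, 2]
insert 5 at 4 → [5, 6, 7, 5, 5, 1, 5, 2]
pop(4) removes 5 → [5, 6, 7, 5, 1, 5, 2]
append L[4]+L[1] = 1+6 = 7 → [5, 6, 7, 5, 1, 5, 2, 7]
L[-2] = L[6]*L[4] = 2*1 = 2 → [5, 6, 7, 5, 1, 5, 2, 7]
append L[-1]+L[-1] = 7+7 = 14 → [5, 6, 7, 5, 1, 5, 2, 7, 14]
pop() removes 14 → [5, 6, 7, 5, 1, 5, 2, 7]

[5, 6, 7, 5, 1, 5, 2, 7]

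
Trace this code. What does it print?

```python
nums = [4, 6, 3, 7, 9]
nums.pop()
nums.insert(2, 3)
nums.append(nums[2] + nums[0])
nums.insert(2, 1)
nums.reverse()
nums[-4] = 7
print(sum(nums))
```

pop() removes 9 → [4, 6, 3, 7]
insert 3 at 2 → [4, 6, 3, 3, 7]
append nums[2]+nums[0] = 3+4 = 7 → [4, 6, 3, 3, 7, 7]
insert 1 at 2 → [4, 6, 1, 3, 3, 7, 7]
reverse → [7, 7, 3, 3, 1, 6, 4]
nums[-4] = 7 → [7, 7, 3, 7, 1, 6, 4]
sum = 35

35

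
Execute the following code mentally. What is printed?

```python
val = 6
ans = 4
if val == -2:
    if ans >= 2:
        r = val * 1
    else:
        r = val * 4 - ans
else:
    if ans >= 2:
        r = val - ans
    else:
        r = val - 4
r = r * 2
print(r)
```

val=6, ans=4
val == -2 is False; ans >= 2 is True
→ r = val - ans = 2
r = 2*2 = 4

4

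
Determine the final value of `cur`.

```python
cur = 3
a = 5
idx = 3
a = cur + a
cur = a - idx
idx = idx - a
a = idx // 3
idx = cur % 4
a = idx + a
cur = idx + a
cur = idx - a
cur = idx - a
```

a = 3+5 = 8
cur = 8-3 = 5
idx = 3-8 = -5
a = (-5)//3 = -2
idx = 5%4 = 1
a = 1+(-2) = -1
cur = 1+(-1) = 0
cur = 1-(-1) = 2
cur = 1-(-1) = 2

2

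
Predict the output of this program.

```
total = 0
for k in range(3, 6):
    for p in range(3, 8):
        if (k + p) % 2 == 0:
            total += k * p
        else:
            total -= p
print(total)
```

k=3,p=3: even sum, total = 0+9 = 9
k=3,p=4: odd sum, total = 9-4 = 5
k=3,p=5: even sum, total = 5+15 = 20
k=3,p=6: odd sum, total = 20-6 = 14
k=3,p=7: even sum, total = 14+21 = 35
k=4,p=3: odd sum, total = 35-3 = 32
k=4,p=4: even sum, total = 32+16 = 48
k=4,p=5: odd sum, total = 48-5 = 43
k=4,p=6: even sum, total = 43+24 = 67
k=4,p=7: odd sum, total = 67-7 = 60
k=5,p=3: even sum, total = 60+15 = 75
k=5,p=4: odd sum, total = 75-4 = 71
k=5,p=5: even sum, total = 71+25 = 96
k=5,p=6: odd sum, total = 96-6 = 90
k=5,p=7: even sum, total = 90+35 = 125

125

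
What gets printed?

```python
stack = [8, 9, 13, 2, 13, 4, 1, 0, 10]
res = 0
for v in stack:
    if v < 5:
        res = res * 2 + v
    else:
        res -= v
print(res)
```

-560

v=8: not <5, res = 0-8 = -8
v=9: not <5, res = (-8)-9 = -17
v=13: not <5, res = (-17)-13 = -30
v=2: <5, res = (-30)*2+2 = -58
v=13: not <5, res = (-58)-13 = -71
v=4: <5, res = (-71)*2+4 = -138
v=1: <5, res = (-138)*2+1 = -275
v=0: <5, res = (-275)*2+0 = -550
v=10: not <5, res = (-550)-10 = -560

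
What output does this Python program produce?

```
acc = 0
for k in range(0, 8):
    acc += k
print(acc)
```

k=0: acc = 0+0 = 0
k=1: acc = 0+1 = 1
k=2: acc = 1+2 = 3
k=3: acc = 3+3 = 6
k=4: acc = 6+4 = 10
k=5: acc = 10+5 = 15
k=6: acc = 15+6 = 21
k=7: acc = 21+7 = 28

28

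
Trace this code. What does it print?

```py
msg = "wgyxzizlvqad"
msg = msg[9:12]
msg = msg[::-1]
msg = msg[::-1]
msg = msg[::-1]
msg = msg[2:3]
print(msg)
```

slice [9:12] → 'qad'
reverse → 'daq'
reverse → 'qad'
reverse → 'daq'
slice [2:3] → 'q'

q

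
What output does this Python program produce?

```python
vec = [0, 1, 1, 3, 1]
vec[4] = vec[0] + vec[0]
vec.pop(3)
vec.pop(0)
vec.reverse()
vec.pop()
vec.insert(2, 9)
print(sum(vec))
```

vec[4] = vec[0]+vec[0] = 0+0 = 0 → [0, 1, 1, 3, 0]
pop(3) removes 3 → [0, 1, 1, 0]
pop(0) removes 0 → [1, 1, 0]
reverse → [0, 1, 1]
pop() removes 1 → [0, 1]
insert 9 at 2 → [0, 1, 9]
sum = 10

10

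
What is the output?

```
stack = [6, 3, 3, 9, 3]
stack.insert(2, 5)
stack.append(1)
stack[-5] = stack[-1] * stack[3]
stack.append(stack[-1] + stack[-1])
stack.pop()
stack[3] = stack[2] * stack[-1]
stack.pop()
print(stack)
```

insert 5 at 2 → [6, 3, 5, 3, 9, 3]
append 1 → [6, 3, 5, 3, 9, 3, 1]
stack[-5] = stack[-1]*stack[3] = 1*3 = 3 → [6, 3, 3, 3, 9, 3, 1]
append stack[-1]+stack[-1] = 1+1 = 2 → [6, 3, 3, 3, 9, 3, 1, 2]
pop() removes 2 → [6, 3, 3, 3, 9, 3, 1]
stack[3] = stack[2]*stack[-1] = 3*1 = 3 → [6, 3, 3, 3, 9, 3, 1]
pop() removes 1 → [6, 3, 3, 3, 9, 3]

[6, 3, 3, 3, 9, 3]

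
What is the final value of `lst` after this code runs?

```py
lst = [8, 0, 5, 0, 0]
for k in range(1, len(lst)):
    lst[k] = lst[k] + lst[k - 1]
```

[8, 8, 13, 13, 13]

k=1: lst[1] = 0+8 = 8 → [8, 8, 5, 0, 0]
k=2: lst[2] = 5+8 = 13 → [8, 8, 13, 0, 0]
k=3: lst[3] = 0+13 = 13 → [8, 8, 13, 13, 0]
k=4: lst[4] = 0+13 = 13 → [8, 8, 13, 13, 13]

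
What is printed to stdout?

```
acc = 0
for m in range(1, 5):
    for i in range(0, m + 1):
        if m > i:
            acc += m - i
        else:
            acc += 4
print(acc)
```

36

m=1,i=0: 1>0, acc = 0+1 = 1
m=1,i=1: not 1>1, acc = 1+4 = 5
m=2,i=0: 2>0, acc = 5+2 = 7
m=2,i=1: 2>1, acc = 7+1 = 8
m=2,i=2: not 2>2, acc = 8+4 = 12
m=3,i=0: 3>0, acc = 12+3 = 15
m=3,i=1: 3>1, acc = 15+2 = 17
m=3,i=2: 3>2, acc = 17+1 = 18
m=3,i=3: not 3>3, acc = 18+4 = 22
m=4,i=0: 4>0, acc = 22+4 = 26
m=4,i=1: 4>1, acc = 26+3 = 29
m=4,i=2: 4>2, acc = 29+2 = 31
m=4,i=3: 4>3, acc = 31+1 = 32
m=4,i=4: not 4>4, acc = 32+4 = 36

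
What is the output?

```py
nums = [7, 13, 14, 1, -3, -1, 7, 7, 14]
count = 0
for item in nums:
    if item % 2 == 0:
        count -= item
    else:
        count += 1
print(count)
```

-21

item=7: not even, count = 0+1 = 1
item=13: not even, count = 1+1 = 2
item=14: even, count = 2-14 = -12
item=1: not even, count = (-12)+1 = -11
item=-3: not even, count = (-11)+1 = -10
item=-1: not even, count = (-10)+1 = -9
item=7: not even, count = (-9)+1 = -8
item=7: not even, count = (-8)+1 = -7
item=14: even, count = (-7)-14 = -21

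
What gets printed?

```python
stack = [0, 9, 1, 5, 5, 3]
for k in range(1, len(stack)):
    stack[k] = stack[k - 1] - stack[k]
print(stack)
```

k=1: stack[1] = 0-9 = -9 → [0, -9, 1, 5, 5, 3]
k=2: stack[2] = (-9)-1 = -10 → [0, -9, -10, 5, 5, 3]
k=3: stack[3] = (-10)-5 = -15 → [0, -9, -10, -15, 5, 3]
k=4: stack[4] = (-15)-5 = -20 → [0, -9, -10, -15, -20, 3]
k=5: stack[5] = (-20)-3 = -23 → [0, -9, -10, -15, -20, -23]

[0, -9, -10, -15, -20, -23]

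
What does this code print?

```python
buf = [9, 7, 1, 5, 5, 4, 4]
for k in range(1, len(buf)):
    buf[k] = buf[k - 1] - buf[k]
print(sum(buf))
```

-31

k=1: buf[1] = 9-7 = 2 → [9, 2, 1, 5, 5, 4, 4]
k=2: buf[2] = 2-1 = 1 → [9, 2, 1, 5, 5, 4, 4]
k=3: buf[3] = 1-5 = -4 → [9, 2, 1, -4, 5, 4, 4]
k=4: buf[4] = (-4)-5 = -9 → [9, 2, 1, -4, -9, 4, 4]
k=5: buf[5] = (-9)-4 = -13 → [9, 2, 1, -4, -9, -13, 4]
k=6: buf[6] = (-13)-4 = -17 → [9, 2, 1, -4, -9, -13, -17]
sum = -31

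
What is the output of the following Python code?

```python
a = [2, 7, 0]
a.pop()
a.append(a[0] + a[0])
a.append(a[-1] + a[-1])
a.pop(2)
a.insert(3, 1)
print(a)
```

[2, 7, 8, 1]

pop() removes 0 → [2, 7]
append a[0]+a[0] = 2+2 = 4 → [2, 7, 4]
append a[-1]+a[-1] = 4+4 = 8 → [2, 7, 4, 8]
pop(2) removes 4 → [2, 7, 8]
insert 1 at 3 → [2, 7, 8, 1]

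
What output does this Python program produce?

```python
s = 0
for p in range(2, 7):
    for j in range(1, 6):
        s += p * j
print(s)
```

p=2,j=1: s = 0+2 = 2
p=2,j=2: s = 2+4 = 6
p=2,j=3: s = 6+6 = 12
p=2,j=4: s = 12+8 = 20
p=2,j=5: s = 20+10 = 30
p=3,j=1: s = 30+3 = 33
p=3,j=2: s = 33+6 = 39
p=3,j=3: s = 39+9 = 48
p=3,j=4: s = 48+12 = 60
p=3,j=5: s = 60+15 = 75
p=4,j=1: s = 75+4 = 79
p=4,j=2: s = 79+8 = 87
p=4,j=3: s = 87+12 = 99
p=4,j=4: s = 99+16 = 115
p=4,j=5: s = 115+20 = 135
p=5,j=1: s = 135+5 = 140
p=5,j=2: s = 140+10 = 150
p=5,j=3: s = 150+15 = 165
p=5,j=4: s = 165+20 = 185
p=5,j=5: s = 185+25 = 210
p=6,j=1: s = 210+6 = 216
p=6,j=2: s = 216+12 = 228
p=6,j=3: s = 228+18 = 246
p=6,j=4: s = 246+24 = 270
p=6,j=5: s = 270+30 = 300

300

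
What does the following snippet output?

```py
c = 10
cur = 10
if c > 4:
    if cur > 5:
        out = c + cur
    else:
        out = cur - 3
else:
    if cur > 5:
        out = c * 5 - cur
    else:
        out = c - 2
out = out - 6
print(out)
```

14

c=10, cur=10
c > 4 is True; cur > 5 is True
→ out = c + cur = 20
out = 20-6 = 14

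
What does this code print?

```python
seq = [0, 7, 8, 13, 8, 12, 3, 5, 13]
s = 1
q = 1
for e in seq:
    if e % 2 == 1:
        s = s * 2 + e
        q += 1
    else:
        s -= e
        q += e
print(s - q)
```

e=0: not odd, s = 1-0 = 1; q=1
e=7: odd, s = 1*2+7 = 9; q=2
e=8: not odd, s = 9-8 = 1; q=10
e=13: odd, s = 1*2+13 = 15; q=11
e=8: not odd, s = 15-8 = 7; q=19
e=12: not odd, s = 7-12 = -5; q=31
e=3: odd, s = (-5)*2+3 = -7; q=32
e=5: odd, s = (-7)*2+5 = -9; q=33
e=13: odd, s = (-9)*2+13 = -5; q=34
s-q = (-5)-34 = -39

-39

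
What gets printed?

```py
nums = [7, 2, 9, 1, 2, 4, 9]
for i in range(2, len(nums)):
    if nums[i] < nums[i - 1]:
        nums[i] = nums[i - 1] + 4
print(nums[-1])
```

i=2: 9>=2, unchanged → [7, 2, 9, 1, 2, 4, 9]
i=3: 1<9, nums[3] = 9+4 = 13 → [7, 2, 9, 13, 2, 4, 9]
i=4: 2<13, nums[4] = 13+4 = 17 → [7, 2, 9, 13, 17, 4, 9]
i=5: 4<17, nums[5] = 17+4 = 21 → [7, 2, 9, 13, 17, 21, 9]
i=6: 9<21, nums[6] = 21+4 = 25 → [7, 2, 9, 13, 17, 21, 25]

25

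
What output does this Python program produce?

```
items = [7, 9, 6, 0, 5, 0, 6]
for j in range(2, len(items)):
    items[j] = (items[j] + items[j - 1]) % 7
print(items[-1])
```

j=2: items[2] = (6+9)%7 = 1 → [7, 9, 1, 0, 5, 0, 6]
j=3: items[3] = (0+1)%7 = 1 → [7, 9, 1, 1, 5, 0, 6]
j=4: items[4] = (5+1)%7 = 6 → [7, 9, 1, 1, 6, 0, 6]
j=5: items[5] = (0+6)%7 = 6 → [7, 9, 1, 1, 6, 6, 6]
j=6: items[6] = (6+6)%7 = 5 → [7, 9, 1, 1, 6, 6, 5]

5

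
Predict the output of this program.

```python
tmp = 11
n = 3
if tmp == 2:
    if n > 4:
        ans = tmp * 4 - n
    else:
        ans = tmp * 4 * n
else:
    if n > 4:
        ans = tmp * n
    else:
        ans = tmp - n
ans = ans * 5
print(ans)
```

tmp=11, n=3
tmp == 2 is False; n > 4 is False
→ ans = tmp - n = 8
ans = 8*5 = 40

40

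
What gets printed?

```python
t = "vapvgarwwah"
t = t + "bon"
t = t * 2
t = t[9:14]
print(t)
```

ahbon

+ 'bon' → 'vapvgarwwahbon'
repeat ×2 → 'vapvgarwwahbonvapvgarwwahbon'
slice [9:14] → 'ahbon'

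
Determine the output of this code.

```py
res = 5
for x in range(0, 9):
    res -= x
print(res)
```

x=0: res = 5-0 = 5
x=1: res = 5-1 = 4
x=2: res = 4-2 = 2
x=3: res = 2-3 = -1
x=4: res = (-1)-4 = -5
x=5: res = (-5)-5 = -10
x=6: res = (-10)-6 = -16
x=7: res = (-16)-7 = -23
x=8: res = (-23)-8 = -31

-31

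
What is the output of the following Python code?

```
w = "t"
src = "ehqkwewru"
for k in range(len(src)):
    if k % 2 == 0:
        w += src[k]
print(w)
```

k=0: add 'e' → 'te'
k=1: skip
k=2: add 'q' → 'teq'
k=3: skip
k=4: add 'w' → 'teqw'
k=5: skip
k=6: add 'w' → 'teqww'
k=7: skip
k=8: add 'u' → 'teqwwu'

teqwwu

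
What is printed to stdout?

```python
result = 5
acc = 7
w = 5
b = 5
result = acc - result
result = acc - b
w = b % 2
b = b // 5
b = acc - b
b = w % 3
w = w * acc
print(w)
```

result = 7-5 = 2
result = 7-5 = 2
w = 5%2 = 1
b = 5//5 = 1
b = 7-1 = 6
b = 1%3 = 1
w = 1*7 = 7

7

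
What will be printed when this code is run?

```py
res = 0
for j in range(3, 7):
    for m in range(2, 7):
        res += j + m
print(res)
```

j=3,m=2: res = 0+5 = 5
j=3,m=3: res = 5+6 = 11
j=3,m=4: res = 11+7 = 18
j=3,m=5: res = 18+8 = 26
j=3,m=6: res = 26+9 = 35
j=4,m=2: res = 35+6 = 41
j=4,m=3: res = 41+7 = 48
j=4,m=4: res = 48+8 = 56
j=4,m=5: res = 56+9 = 65
j=4,m=6: res = 65+10 = 75
j=5,m=2: res = 75+7 = 82
j=5,m=3: res = 82+8 = 90
j=5,m=4: res = 90+9 = 99
j=5,m=5: res = 99+10 = 109
j=5,m=6: res = 109+11 = 120
j=6,m=2: res = 120+8 = 128
j=6,m=3: res = 128+9 = 137
j=6,m=4: res = 137+10 = 147
j=6,m=5: res = 147+11 = 158
j=6,m=6: res = 158+12 = 170

170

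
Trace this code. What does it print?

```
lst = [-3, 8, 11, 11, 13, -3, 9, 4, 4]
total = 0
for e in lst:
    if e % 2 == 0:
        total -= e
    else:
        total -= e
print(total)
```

e=-3: not even, total = 0-(-3) = 3
e=8: even, total = 3-8 = -5
e=11: not even, total = (-5)-11 = -16
e=11: not even, total = (-16)-11 = -27
e=13: not even, total = (-27)-13 = -40
e=-3: not even, total = (-40)-(-3) = -37
e=9: not even, total = (-37)-9 = -46
e=4: even, total = (-46)-4 = -50
e=4: even, total = (-50)-4 = -54

-54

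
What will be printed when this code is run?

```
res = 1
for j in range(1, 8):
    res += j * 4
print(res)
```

j=1: res = 1+1*4 = 5
j=2: res = 5+2*4 = 13
j=3: res = 13+3*4 = 25
j=4: res = 25+4*4 = 41
j=5: res = 41+5*4 = 61
j=6: res = 61+6*4 = 85
j=7: res = 85+7*4 = 113

113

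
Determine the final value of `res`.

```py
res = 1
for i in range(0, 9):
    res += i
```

37

i=0: res = 1+0 = 1
i=1: res = 1+1 = 2
i=2: res = 2+2 = 4
i=3: res = 4+3 = 7
i=4: res = 7+4 = 11
i=5: res = 11+5 = 16
i=6: res = 16+6 = 22
i=7: res = 22+7 = 29
i=8: res = 29+8 = 37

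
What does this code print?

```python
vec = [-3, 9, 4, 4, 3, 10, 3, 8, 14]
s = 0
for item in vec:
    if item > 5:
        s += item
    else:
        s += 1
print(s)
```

item=-3: not >5, s = 0+1 = 1
item=9: >5, s = 1+9 = 10
item=4: not >5, s = 10+1 = 11
item=4: not >5, s = 11+1 = 12
item=3: not >5, s = 12+1 = 13
item=10: >5, s = 13+10 = 23
item=3: not >5, s = 23+1 = 24
item=8: >5, s = 24+8 = 32
item=14: >5, s = 32+14 = 46

46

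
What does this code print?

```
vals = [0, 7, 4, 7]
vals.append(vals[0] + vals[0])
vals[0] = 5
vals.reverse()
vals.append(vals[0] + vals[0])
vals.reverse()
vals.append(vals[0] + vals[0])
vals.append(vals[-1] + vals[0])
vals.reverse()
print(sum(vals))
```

append vals[0]+vals[0] = 0+0 = 0 → [0, 7, 4, 7, 0]
vals[0] = 5 → [5, 7, 4, 7, 0]
reverse → [0, 7, 4, 7, 5]
append vals[0]+vals[0] = 0+0 = 0 → [0, 7, 4, 7, 5, 0]
reverse → [0, 5, 7, 4, 7, 0]
append vals[0]+vals[0] = 0+0 = 0 → [0, 5, 7, 4, 7, 0, 0]
append vals[-1]+vals[0] = 0+0 = 0 → [0, 5, 7, 4, 7, 0, 0, 0]
reverse → [0, 0, 0, 7, 4, 7, 5, 0]
sum = 23

23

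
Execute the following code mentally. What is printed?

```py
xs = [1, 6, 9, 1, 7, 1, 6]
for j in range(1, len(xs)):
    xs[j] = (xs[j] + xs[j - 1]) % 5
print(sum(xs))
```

11

j=1: xs[1] = (6+1)%5 = 2 → [1, 2, 9, 1, 7, 1, 6]
j=2: xs[2] = (9+2)%5 = 1 → [1, 2, 1, 1, 7, 1, 6]
j=3: xs[3] = (1+1)%5 = 2 → [1, 2, 1, 2, 7, 1, 6]
j=4: xs[4] = (7+2)%5 = 4 → [1, 2, 1, 2, 4, 1, 6]
j=5: xs[5] = (1+4)%5 = 0 → [1, 2, 1, 2, 4, 0, 6]
j=6: xs[6] = (6+0)%5 = 1 → [1, 2, 1, 2, 4, 0, 1]
sum = 11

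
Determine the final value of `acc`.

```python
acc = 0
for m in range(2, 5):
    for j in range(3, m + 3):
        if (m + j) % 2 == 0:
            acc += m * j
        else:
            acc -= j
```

57

m=2,j=3: odd sum, acc = 0-3 = -3
m=2,j=4: even sum, acc = (-3)+8 = 5
m=3,j=3: even sum, acc = 5+9 = 14
m=3,j=4: odd sum, acc = 14-4 = 10
m=3,j=5: even sum, acc = 10+15 = 25
m=4,j=3: odd sum, acc = 25-3 = 22
m=4,j=4: even sum, acc = 22+16 = 38
m=4,j=5: odd sum, acc = 38-5 = 33
m=4,j=6: even sum, acc = 33+24 = 57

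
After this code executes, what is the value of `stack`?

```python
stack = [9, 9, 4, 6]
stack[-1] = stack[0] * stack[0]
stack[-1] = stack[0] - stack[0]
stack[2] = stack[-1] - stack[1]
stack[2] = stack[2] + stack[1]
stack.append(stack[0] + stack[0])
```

[9, 9, 0, 0, 18]

stack[-1] = stack[0]*stack[0] = 9*9 = 81 → [9, 9, 4, 81]
stack[-1] = stack[0]-stack[0] = 9-9 = 0 → [9, 9, 4, 0]
stack[2] = stack[-1]-stack[1] = 0-9 = -9 → [9, 9, -9, 0]
stack[2] = stack[2]+stack[1] = (-9)+9 = 0 → [9, 9, 0, 0]
append stack[0]+stack[0] = 9+9 = 18 → [9, 9, 0, 0, 18]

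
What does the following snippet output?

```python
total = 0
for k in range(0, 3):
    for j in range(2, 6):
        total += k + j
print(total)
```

54

k=0,j=2: total = 0+2 = 2
k=0,j=3: total = 2+3 = 5
k=0,j=4: total = 5+4 = 9
k=0,j=5: total = 9+5 = 14
k=1,j=2: total = 14+3 = 17
k=1,j=3: total = 17+4 = 21
k=1,j=4: total = 21+5 = 26
k=1,j=5: total = 26+6 = 32
k=2,j=2: total = 32+4 = 36
k=2,j=3: total = 36+5 = 41
k=2,j=4: total = 41+6 = 47
k=2,j=5: total = 47+7 = 54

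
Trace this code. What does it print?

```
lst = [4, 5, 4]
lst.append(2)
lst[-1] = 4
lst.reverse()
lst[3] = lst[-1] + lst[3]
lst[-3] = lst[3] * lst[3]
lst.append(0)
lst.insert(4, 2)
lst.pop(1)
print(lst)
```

[4, 5, 8, 2, 0]

append 2 → [4, 5, 4, 2]
lst[-1] = 4 → [4, 5, 4, 4]
reverse → [4, 4, 5, 4]
lst[3] = lst[-1]+lst[3] = 4+4 = 8 → [4, 4, 5, 8]
lst[-3] = lst[3]*lst[3] = 8*8 = 64 → [4, 64, 5, 8]
append 0 → [4, 64, 5, 8, 0]
insert 2 at 4 → [4, 64, 5, 8, 2, 0]
pop(1) removes 64 → [4, 5, 8, 2, 0]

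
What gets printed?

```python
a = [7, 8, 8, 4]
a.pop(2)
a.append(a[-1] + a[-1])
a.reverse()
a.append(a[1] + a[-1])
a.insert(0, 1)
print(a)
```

[1, 8, 4, 8, 7, 11]

pop(2) removes 8 → [7, 8, 4]
append a[-1]+a[-1] = 4+4 = 8 → [7, 8, 4, 8]
reverse → [8, 4, 8, 7]
append a[1]+a[-1] = 4+7 = 11 → [8, 4, 8, 7, 11]
insert 1 at 0 → [1, 8, 4, 8, 7, 11]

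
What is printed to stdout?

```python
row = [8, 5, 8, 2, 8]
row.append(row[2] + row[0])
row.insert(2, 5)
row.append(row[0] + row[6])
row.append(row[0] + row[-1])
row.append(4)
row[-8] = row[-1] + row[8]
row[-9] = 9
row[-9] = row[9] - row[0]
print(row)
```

[8, -4, 36, 8, 2, 8, 16, 24, 32, 4]

append row[2]+row[0] = 8+8 = 16 → [8, 5, 8, 2, 8, 16]
insert 5 at 2 → [8, 5, 5, 8, 2, 8, 16]
append row[0]+row[6] = 8+16 = 24 → [8, 5, 5, 8, 2, 8, 16, 24]
append row[0]+row[-1] = 8+24 = 32 → [8, 5, 5, 8, 2, 8, 16, 24, 32]
append 4 → [8, 5, 5, 8, 2, 8, 16, 24, 32, 4]
row[-8] = row[-1]+row[8] = 4+32 = 36 → [8, 5, 36, 8, 2, 8, 16, 24, 32, 4]
row[-9] = 9 → [8, 9, 36, 8, 2, 8, 16, 24, 32, 4]
row[-9] = row[9]-row[0] = 4-8 = -4 → [8, -4, 36, 8, 2, 8, 16, 24, 32, 4]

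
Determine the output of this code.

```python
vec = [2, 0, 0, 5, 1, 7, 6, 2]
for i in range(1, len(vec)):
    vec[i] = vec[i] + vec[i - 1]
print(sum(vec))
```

80

i=1: vec[1] = 0+2 = 2 → [2, 2, 0, 5, 1, 7, 6, 2]
i=2: vec[2] = 0+2 = 2 → [2, 2, 2, 5, 1, 7, 6, 2]
i=3: vec[3] = 5+2 = 7 → [2, 2, 2, 7, 1, 7, 6, 2]
i=4: vec[4] = 1+7 = 8 → [2, 2, 2, 7, 8, 7, 6, 2]
i=5: vec[5] = 7+8 = 15 → [2, 2, 2, 7, 8, 15, 6, 2]
i=6: vec[6] = 6+15 = 21 → [2, 2, 2, 7, 8, 15, 21, 2]
i=7: vec[7] = 2+21 = 23 → [2, 2, 2, 7, 8, 15, 21, 23]
sum = 80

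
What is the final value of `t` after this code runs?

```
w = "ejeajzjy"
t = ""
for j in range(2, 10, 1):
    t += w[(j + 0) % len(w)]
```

j=2: add w[2]='e' → 'e'
j=3: add w[3]='a' → 'ea'
j=4: add w[4]='j' → 'eaj'
j=5: add w[5]='z' → 'eajz'
j=6: add w[6]='j' → 'eajzj'
j=7: add w[7]='y' → 'eajzjy'
j=8: add w[0]='e' → 'eajzjye'
j=9: add w[1]='j' → 'eajzjyej'

'eajzjyej'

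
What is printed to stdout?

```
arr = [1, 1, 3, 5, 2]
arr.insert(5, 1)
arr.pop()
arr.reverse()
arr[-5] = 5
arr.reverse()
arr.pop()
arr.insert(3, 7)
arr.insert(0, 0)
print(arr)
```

[0, 1, 1, 3, 7, 5]

insert 1 at 5 → [1, 1, 3, 5, 2, 1]
pop() removes 1 → [1, 1, 3, 5, 2]
reverse → [2, 5, 3, 1, 1]
arr[-5] = 5 → [5, 5, 3, 1, 1]
reverse → [1, 1, 3, 5, 5]
pop() removes 5 → [1, 1, 3, 5]
insert 7 at 3 → [1, 1, 3, 7, 5]
insert 0 at 0 → [0, 1, 1, 3, 7, 5]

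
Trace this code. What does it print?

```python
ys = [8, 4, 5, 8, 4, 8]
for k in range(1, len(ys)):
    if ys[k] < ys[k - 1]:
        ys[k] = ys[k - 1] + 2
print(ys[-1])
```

18

k=1: 4<8, ys[1] = 8+2 = 10 → [8, 10, 5, 8, 4, 8]
k=2: 5<10, ys[2] = 10+2 = 12 → [8, 10, 12, 8, 4, 8]
k=3: 8<12, ys[3] = 12+2 = 14 → [8, 10, 12, 14, 4, 8]
k=4: 4<14, ys[4] = 14+2 = 16 → [8, 10, 12, 14, 16, 8]
k=5: 8<16, ys[5] = 16+2 = 18 → [8, 10, 12, 14, 16, 18]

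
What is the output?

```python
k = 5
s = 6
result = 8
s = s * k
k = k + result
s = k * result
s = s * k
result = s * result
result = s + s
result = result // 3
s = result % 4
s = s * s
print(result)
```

s = 6*5 = 30
k = 5+8 = 13
s = 13*8 = 104
s = 104*13 = 1352
result = 1352*8 = 10816
result = 1352+1352 = 2704
result = 2704//3 = 901
s = 901%4 = 1
s = 1*1 = 1

901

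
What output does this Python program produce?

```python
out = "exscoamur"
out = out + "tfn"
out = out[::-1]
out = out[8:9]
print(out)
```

c

+ 'tfn' → 'exscoamurtfn'
reverse → 'nftrumaocsxe'
slice [8:9] → 'c'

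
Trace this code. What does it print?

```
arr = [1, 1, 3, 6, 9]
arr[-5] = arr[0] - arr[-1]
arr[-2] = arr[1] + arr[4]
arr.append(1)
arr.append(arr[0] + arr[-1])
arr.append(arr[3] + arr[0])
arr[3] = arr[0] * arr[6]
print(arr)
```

arr[-5] = arr[0]-arr[-1] = 1-9 = -8 → [-8, 1, 3, 6, 9]
arr[-2] = arr[1]+arr[4] = 1+9 = 10 → [-8, 1, 3, 10, 9]
append 1 → [-8, 1, 3, 10, 9, 1]
append arr[0]+arr[-1] = (-8)+1 = -7 → [-8, 1, 3, 10, 9, 1, -7]
append arr[3]+arr[0] = 10+(-8) = 2 → [-8, 1, 3, 10, 9, 1, -7, 2]
arr[3] = arr[0]*arr[6] = (-8)*(-7) = 56 → [-8, 1, 3, 56, 9, 1, -7, 2]

[-8, 1, 3, 56, 9, 1, -7, 2]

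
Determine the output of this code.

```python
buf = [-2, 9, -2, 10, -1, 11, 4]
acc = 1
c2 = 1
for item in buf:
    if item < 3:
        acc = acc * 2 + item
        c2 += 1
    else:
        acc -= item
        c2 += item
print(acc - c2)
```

item=-2: <3, acc = 1*2+(-2) = 0; c2=2
item=9: not <3, acc = 0-9 = -9; c2=11
item=-2: <3, acc = (-9)*2+(-2) = -20; c2=12
item=10: not <3, acc = (-20)-10 = -30; c2=22
item=-1: <3, acc = (-30)*2+(-1) = -61; c2=23
item=11: not <3, acc = (-61)-11 = -72; c2=34
item=4: not <3, acc = (-72)-4 = -76; c2=38
acc-c2 = (-76)-38 = -114

-114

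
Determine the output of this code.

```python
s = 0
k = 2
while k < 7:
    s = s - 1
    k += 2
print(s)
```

-3

k=2: s = 0-1 = -1
k=4: s = (-1)-1 = -2
k=6: s = (-2)-1 = -3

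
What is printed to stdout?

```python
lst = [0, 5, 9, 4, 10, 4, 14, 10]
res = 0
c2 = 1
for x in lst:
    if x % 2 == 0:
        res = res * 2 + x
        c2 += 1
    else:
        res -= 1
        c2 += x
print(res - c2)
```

113

x=0: even, res = 0*2+0 = 0; c2=2
x=5: not even, res = 0-1 = -1; c2=7
x=9: not even, res = (-1)-1 = -2; c2=16
x=4: even, res = (-2)*2+4 = 0; c2=17
x=10: even, res = 0*2+10 = 10; c2=18
x=4: even, res = 10*2+4 = 24; c2=19
x=14: even, res = 24*2+14 = 62; c2=20
x=10: even, res = 62*2+10 = 134; c2=21
res-c2 = 134-21 = 113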